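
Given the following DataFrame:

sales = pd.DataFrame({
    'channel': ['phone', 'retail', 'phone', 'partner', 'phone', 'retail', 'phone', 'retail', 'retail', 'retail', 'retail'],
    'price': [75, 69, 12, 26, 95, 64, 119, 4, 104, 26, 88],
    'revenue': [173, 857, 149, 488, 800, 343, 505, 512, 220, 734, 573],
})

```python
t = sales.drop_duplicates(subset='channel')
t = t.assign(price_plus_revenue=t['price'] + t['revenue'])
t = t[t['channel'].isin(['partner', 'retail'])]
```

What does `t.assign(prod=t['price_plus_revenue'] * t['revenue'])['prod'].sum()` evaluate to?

drop duplicate channel (keep=first):
   channel  price  revenue
0    phone     75      173
1   retail     69      857
3  partner     26      488
add column price_plus_revenue = t['price'] + t['revenue']:
   channel  price  revenue  price_plus_revenue
0    phone     75      173                 248
1   retail     69      857                 926
3  partner     26      488                 514
filter rows where channel in ['partner', 'retail']:
   channel  price  revenue  price_plus_revenue
1   retail     69      857                 926
3  partner     26      488                 514
add column prod = t['price_plus_revenue'] * t['revenue']:
   channel  price  revenue  price_plus_revenue    prod
1   retail     69      857                 926  793582
3  partner     26      488                 514  250832
The sum of column 'prod' is 1044414.

1044414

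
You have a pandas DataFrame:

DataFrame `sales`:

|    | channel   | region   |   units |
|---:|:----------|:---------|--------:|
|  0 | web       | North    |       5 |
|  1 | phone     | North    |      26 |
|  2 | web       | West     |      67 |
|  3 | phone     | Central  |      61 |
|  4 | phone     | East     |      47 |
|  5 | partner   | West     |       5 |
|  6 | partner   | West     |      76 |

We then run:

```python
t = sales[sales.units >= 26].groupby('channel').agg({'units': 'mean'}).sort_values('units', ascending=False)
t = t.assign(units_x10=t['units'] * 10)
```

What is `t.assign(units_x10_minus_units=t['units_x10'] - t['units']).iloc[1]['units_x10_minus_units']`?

filter rows where units >= 26:
   channel   region  units
1    phone    North     26
2      web     West     67
3    phone  Central     61
4    phone     East     47
6  partner     West     76
group by channel, mean of units:
             units
channel           
partner  76.000000
phone    44.666667
web      67.000000
sort by units descending:
             units
channel           
partner  76.000000
web      67.000000
phone    44.666667
add column units_x10 = t['units'] * 10:
             units   units_x10
channel                       
partner  76.000000  760.000000
web      67.000000  670.000000
phone    44.666667  446.666667
add column units_x10_minus_units = t['units_x10'] - t['units']:
             units   units_x10  units_x10_minus_units
channel                                              
partner  76.000000  760.000000                  684.0
web      67.000000  670.000000                  603.0
phone    44.666667  446.666667                  402.0
The value at position 1, column 'units_x10_minus_units' is 603.0.

603.0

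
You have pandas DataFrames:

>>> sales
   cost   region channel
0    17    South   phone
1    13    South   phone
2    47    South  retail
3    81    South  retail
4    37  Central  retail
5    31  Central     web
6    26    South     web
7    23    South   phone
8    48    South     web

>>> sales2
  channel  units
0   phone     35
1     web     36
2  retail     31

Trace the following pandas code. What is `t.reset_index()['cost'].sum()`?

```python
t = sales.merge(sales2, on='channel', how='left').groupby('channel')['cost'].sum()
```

323

merge on 'channel' (how='left') → 9 rows:
   cost   region channel  units
0    17    South   phone     35
1    13    South   phone     35
2    47    South  retail     31
3    81    South  retail     31
4    37  Central  retail     31
5    31  Central     web     36
6    26    South     web     36
7    23    South   phone     35
8    48    South     web     36
group by channel, sum of cost:
channel
phone      53
retail    165
web       105
Name: cost, dtype: int64
reset_index():
  channel  cost
0   phone    53
1  retail   165
2     web   105
Reading off the sum of column 'cost', we get 323.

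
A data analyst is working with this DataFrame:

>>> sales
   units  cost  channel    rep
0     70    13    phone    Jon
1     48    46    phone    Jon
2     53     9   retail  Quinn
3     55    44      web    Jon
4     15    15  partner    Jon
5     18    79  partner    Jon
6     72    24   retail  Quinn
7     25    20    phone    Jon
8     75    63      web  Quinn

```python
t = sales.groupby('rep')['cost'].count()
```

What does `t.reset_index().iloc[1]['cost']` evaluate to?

group by rep, count of cost:
rep
Jon      6
Quinn    3
Name: cost, dtype: int64
reset_index():
     rep  cost
0    Jon     6
1  Quinn     3

3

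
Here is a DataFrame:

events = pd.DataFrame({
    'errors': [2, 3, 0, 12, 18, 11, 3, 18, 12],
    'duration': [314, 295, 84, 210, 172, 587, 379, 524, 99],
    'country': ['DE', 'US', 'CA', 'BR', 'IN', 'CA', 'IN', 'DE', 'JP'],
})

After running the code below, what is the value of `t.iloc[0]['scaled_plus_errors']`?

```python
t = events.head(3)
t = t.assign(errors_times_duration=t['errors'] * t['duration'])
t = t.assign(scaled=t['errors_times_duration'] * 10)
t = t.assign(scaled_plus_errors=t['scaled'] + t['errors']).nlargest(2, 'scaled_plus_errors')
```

take first 3 rows:
   errors  duration country
0       2       314      DE
1       3       295      US
2       0        84      CA
add column errors_times_duration = t['errors'] * t['duration']:
   errors  duration country  errors_times_duration
0       2       314      DE                    628
1       3       295      US                    885
2       0        84      CA                      0
add column scaled = t['errors_times_duration'] * 10:
   errors  duration country  errors_times_duration  scaled
0       2       314      DE                    628    6280
1       3       295      US                    885    8850
2       0        84      CA                      0       0
add column scaled_plus_errors = t['scaled'] + t['errors']:
   errors  duration country  errors_times_duration  scaled  scaled_plus_errors
0       2       314      DE                    628    6280                6282
1       3       295      US                    885    8850                8853
2       0        84      CA                      0       0                   0
take 2 rows with largest scaled_plus_errors:
   errors  duration country  errors_times_duration  scaled  scaled_plus_errors
1       3       295      US                    885    8850                8853
0       2       314      DE                    628    6280                6282

8853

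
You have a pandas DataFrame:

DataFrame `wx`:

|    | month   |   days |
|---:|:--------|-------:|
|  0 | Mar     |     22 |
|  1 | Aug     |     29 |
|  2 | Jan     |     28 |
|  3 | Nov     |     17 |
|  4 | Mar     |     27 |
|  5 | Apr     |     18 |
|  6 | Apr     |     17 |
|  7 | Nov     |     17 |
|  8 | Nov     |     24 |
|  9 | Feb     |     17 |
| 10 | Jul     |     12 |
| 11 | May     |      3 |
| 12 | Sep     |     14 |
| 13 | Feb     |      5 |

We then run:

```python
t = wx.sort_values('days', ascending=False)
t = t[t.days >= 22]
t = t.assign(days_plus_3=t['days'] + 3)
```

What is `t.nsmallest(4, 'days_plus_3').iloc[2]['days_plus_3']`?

sort by days descending:
   month  days
1    Aug    29
2    Jan    28
4    Mar    27
8    Nov    24
0    Mar    22
5    Apr    18
3    Nov    17
6    Apr    17
7    Nov    17
9    Feb    17
12   Sep    14
10   Jul    12
13   Feb     5
11   May     3
filter rows where days >= 22:
  month  days
1   Aug    29
2   Jan    28
4   Mar    27
8   Nov    24
0   Mar    22
add column days_plus_3 = t['days'] + 3:
  month  days  days_plus_3
1   Aug    29           32
2   Jan    28           31
4   Mar    27           30
8   Nov    24           27
0   Mar    22           25
take 4 rows with smallest days_plus_3:
  month  days  days_plus_3
0   Mar    22           25
8   Nov    24           27
4   Mar    27           30
2   Jan    28           31
Reading off the value at position 2, column 'days_plus_3', we get 30.

30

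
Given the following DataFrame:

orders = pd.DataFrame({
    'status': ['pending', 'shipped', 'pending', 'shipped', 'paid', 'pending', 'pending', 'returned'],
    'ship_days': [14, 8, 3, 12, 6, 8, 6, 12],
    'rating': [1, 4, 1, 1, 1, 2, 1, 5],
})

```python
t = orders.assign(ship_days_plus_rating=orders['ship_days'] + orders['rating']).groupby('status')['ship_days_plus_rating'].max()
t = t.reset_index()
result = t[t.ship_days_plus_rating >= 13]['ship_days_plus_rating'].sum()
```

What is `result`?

add column ship_days_plus_rating = orders['ship_days'] + orders['rating']:
     status  ship_days  rating  ship_days_plus_rating
0   pending         14       1                     15
1   shipped          8       4                     12
2   pending          3       1                      4
3   shipped         12       1                     13
4      paid          6       1                      7
5   pending          8       2                     10
6   pending          6       1                      7
7  returned         12       5                     17
group by status, max of ship_days_plus_rating:
status
paid         7
pending     15
returned    17
shipped     13
Name: ship_days_plus_rating, dtype: int64
reset_index():
     status  ship_days_plus_rating
0      paid                      7
1   pending                     15
2  returned                     17
3   shipped                     13
filter rows where ship_days_plus_rating >= 13:
     status  ship_days_plus_rating
1   pending                     15
2  returned                     17
3   shipped                     13
Finally, sum of column 'ship_days_plus_rating' = 45.

45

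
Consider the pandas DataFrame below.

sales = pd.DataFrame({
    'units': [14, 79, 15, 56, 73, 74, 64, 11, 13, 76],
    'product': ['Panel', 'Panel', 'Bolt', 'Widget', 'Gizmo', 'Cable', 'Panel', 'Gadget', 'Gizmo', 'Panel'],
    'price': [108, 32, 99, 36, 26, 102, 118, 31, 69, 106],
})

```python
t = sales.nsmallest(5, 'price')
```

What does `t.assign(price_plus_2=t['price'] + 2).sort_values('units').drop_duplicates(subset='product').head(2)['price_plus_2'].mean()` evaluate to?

take 5 rows with smallest price:
   units product  price
4     73   Gizmo     26
7     11  Gadget     31
1     79   Panel     32
3     56  Widget     36
8     13   Gizmo     69
add column price_plus_2 = t['price'] + 2:
   units product  price  price_plus_2
4     73   Gizmo     26            28
7     11  Gadget     31            33
1     79   Panel     32            34
3     56  Widget     36            38
8     13   Gizmo     69            71
sort by units:
   units product  price  price_plus_2
7     11  Gadget     31            33
8     13   Gizmo     69            71
3     56  Widget     36            38
4     73   Gizmo     26            28
1     79   Panel     32            34
drop duplicate product (keep=first):
   units product  price  price_plus_2
7     11  Gadget     31            33
8     13   Gizmo     69            71
3     56  Widget     36            38
1     79   Panel     32            34
take first 2 rows:
   units product  price  price_plus_2
7     11  Gadget     31            33
8     13   Gizmo     69            71

52.0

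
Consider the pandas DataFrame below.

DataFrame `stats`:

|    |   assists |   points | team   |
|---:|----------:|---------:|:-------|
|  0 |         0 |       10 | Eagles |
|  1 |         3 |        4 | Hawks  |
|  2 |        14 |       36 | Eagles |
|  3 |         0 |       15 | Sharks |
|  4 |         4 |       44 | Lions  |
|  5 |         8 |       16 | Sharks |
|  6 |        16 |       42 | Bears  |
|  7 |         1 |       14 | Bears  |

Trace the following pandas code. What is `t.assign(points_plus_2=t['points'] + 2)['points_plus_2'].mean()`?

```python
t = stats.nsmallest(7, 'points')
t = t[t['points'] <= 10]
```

take 7 rows with smallest points:
   assists  points    team
1        3       4   Hawks
0        0      10  Eagles
7        1      14   Bears
3        0      15  Sharks
5        8      16  Sharks
2       14      36  Eagles
6       16      42   Bears
filter rows where points <= 10:
   assists  points    team
1        3       4   Hawks
0        0      10  Eagles
add column points_plus_2 = t['points'] + 2:
   assists  points    team  points_plus_2
1        3       4   Hawks              6
0        0      10  Eagles             12
Taking the mean of column 'points_plus_2' gives 9.0.

9.0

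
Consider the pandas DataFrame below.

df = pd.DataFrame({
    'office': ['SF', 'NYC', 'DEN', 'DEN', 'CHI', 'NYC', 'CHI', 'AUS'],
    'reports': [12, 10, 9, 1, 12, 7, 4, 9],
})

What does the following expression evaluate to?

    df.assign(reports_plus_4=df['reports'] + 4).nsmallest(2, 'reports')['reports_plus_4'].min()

add column reports_plus_4 = df['reports'] + 4:
  office  reports  reports_plus_4
0     SF       12              16
1    NYC       10              14
2    DEN        9              13
3    DEN        1               5
4    CHI       12              16
5    NYC        7              11
6    CHI        4               8
7    AUS        9              13
take 2 rows with smallest reports:
  office  reports  reports_plus_4
3    DEN        1               5
6    CHI        4               8
Taking the min of column 'reports_plus_4' gives 5.

5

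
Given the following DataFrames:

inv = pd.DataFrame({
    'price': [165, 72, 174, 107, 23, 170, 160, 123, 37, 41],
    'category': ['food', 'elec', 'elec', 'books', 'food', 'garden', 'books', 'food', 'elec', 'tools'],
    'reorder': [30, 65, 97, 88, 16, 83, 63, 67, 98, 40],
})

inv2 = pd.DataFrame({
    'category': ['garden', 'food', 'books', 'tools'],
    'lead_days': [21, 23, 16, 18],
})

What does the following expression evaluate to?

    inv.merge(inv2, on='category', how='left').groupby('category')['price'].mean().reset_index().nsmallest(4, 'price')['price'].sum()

372.5

merge on 'category' (how='left') → 10 rows:
   price category  reorder  lead_days
0    165     food       30       23.0
1     72     elec       65        NaN
2    174     elec       97        NaN
3    107    books       88       16.0
4     23     food       16       23.0
5    170   garden       83       21.0
6    160    books       63       16.0
7    123     food       67       23.0
8     37     elec       98        NaN
9     41    tools       40       18.0
group by category, mean of price:
category
books     133.500000
elec       94.333333
food      103.666667
garden    170.000000
tools      41.000000
Name: price, dtype: float64
reset_index():
  category       price
0    books  133.500000
1     elec   94.333333
2     food  103.666667
3   garden  170.000000
4    tools   41.000000
take 4 rows with smallest price:
  category       price
4    tools   41.000000
1     elec   94.333333
2     food  103.666667
0    books  133.500000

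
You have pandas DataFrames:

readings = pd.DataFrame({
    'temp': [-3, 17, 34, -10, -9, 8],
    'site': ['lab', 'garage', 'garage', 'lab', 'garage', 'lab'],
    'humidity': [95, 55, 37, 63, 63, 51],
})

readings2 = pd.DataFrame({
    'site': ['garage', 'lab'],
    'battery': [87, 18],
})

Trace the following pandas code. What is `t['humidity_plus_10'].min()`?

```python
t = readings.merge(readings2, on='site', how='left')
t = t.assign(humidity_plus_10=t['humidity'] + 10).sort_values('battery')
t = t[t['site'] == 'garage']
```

merge on 'site' (how='left') → 6 rows:
   temp    site  humidity  battery
0    -3     lab        95       18
1    17  garage        55       87
2    34  garage        37       87
3   -10     lab        63       18
4    -9  garage        63       87
5     8     lab        51       18
add column humidity_plus_10 = t['humidity'] + 10:
   temp    site  humidity  battery  humidity_plus_10
0    -3     lab        95       18               105
1    17  garage        55       87                65
2    34  garage        37       87                47
3   -10     lab        63       18                73
4    -9  garage        63       87                73
5     8     lab        51       18                61
sort by battery:
   temp    site  humidity  battery  humidity_plus_10
0    -3     lab        95       18               105
3   -10     lab        63       18                73
5     8     lab        51       18                61
1    17  garage        55       87                65
2    34  garage        37       87                47
4    -9  garage        63       87                73
filter rows where site == 'garage':
   temp    site  humidity  battery  humidity_plus_10
1    17  garage        55       87                65
2    34  garage        37       87                47
4    -9  garage        63       87                73
Finally, min of column 'humidity_plus_10' = 47.

47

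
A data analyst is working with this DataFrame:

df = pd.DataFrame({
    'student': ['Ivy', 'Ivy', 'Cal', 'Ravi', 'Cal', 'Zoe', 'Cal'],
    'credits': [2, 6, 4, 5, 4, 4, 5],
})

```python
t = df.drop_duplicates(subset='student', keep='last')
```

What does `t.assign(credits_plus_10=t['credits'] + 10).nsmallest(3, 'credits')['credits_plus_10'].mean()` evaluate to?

drop duplicate student (keep=last):
  student  credits
1     Ivy        6
3    Ravi        5
5     Zoe        4
6     Cal        5
add column credits_plus_10 = t['credits'] + 10:
  student  credits  credits_plus_10
1     Ivy        6               16
3    Ravi        5               15
5     Zoe        4               14
6     Cal        5               15
take 3 rows with smallest credits:
  student  credits  credits_plus_10
5     Zoe        4               14
3    Ravi        5               15
6     Cal        5               15

14.6666666667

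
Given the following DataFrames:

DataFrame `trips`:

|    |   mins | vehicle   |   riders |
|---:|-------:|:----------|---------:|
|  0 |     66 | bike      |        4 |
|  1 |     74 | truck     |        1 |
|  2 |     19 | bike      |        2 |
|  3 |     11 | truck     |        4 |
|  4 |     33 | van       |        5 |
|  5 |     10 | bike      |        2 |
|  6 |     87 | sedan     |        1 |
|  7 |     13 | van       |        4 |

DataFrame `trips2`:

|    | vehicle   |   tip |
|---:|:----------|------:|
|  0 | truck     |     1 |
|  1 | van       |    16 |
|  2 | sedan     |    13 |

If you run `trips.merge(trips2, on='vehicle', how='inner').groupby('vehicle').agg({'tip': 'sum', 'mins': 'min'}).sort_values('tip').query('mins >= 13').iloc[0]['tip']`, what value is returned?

13

merge on 'vehicle' (how='inner') → 5 rows:
   mins vehicle  riders  tip
0    74   truck       1    1
1    11   truck       4    1
2    33     van       5   16
3    87   sedan       1   13
4    13     van       4   16
group by vehicle: sum(tip), min(mins):
         tip  mins
vehicle           
sedan     13    87
truck      2    11
van       32    13
sort by tip:
         tip  mins
vehicle           
truck      2    11
sedan     13    87
van       32    13
filter rows where mins >= 13:
         tip  mins
vehicle           
sedan     13    87
van       32    13
The value at position 0, column 'tip' is 13.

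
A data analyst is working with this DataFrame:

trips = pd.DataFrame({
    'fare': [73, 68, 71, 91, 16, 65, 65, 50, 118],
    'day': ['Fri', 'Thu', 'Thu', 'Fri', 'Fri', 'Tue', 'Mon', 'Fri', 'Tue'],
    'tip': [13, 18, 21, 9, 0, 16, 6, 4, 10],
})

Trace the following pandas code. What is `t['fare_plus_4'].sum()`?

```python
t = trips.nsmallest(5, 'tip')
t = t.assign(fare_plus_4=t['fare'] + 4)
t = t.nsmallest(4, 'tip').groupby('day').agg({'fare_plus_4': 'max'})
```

164

take 5 rows with smallest tip:
   fare  day  tip
4    16  Fri    0
7    50  Fri    4
6    65  Mon    6
3    91  Fri    9
8   118  Tue   10
add column fare_plus_4 = t['fare'] + 4:
   fare  day  tip  fare_plus_4
4    16  Fri    0           20
7    50  Fri    4           54
6    65  Mon    6           69
3    91  Fri    9           95
8   118  Tue   10          122
take 4 rows with smallest tip:
   fare  day  tip  fare_plus_4
4    16  Fri    0           20
7    50  Fri    4           54
6    65  Mon    6           69
3    91  Fri    9           95
group by day, max of fare_plus_4:
     fare_plus_4
day             
Fri           95
Mon           69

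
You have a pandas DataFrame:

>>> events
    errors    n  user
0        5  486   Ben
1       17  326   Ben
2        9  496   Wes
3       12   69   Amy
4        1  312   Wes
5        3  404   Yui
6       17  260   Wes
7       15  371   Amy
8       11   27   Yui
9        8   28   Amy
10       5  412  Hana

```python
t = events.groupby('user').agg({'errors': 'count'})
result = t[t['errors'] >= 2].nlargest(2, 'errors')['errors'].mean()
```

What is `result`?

group by user, count of errors:
      errors
user        
Amy        3
Ben        2
Hana       1
Wes        3
Yui        2
filter rows where errors >= 2:
      errors
user        
Amy        3
Ben        2
Wes        3
Yui        2
take 2 rows with largest errors:
      errors
user        
Amy        3
Wes        3
So mean() = 3.0.

3.0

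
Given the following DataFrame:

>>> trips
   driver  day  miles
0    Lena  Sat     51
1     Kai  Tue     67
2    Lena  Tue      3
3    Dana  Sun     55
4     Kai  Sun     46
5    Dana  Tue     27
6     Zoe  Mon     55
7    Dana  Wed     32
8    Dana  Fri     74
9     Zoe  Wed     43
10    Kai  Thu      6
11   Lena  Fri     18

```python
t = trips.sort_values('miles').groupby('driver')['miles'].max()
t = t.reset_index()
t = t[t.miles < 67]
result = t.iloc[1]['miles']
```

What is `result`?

sort by miles:
   driver  day  miles
2    Lena  Tue      3
10    Kai  Thu      6
11   Lena  Fri     18
5    Dana  Tue     27
7    Dana  Wed     32
9     Zoe  Wed     43
4     Kai  Sun     46
0    Lena  Sat     51
3    Dana  Sun     55
6     Zoe  Mon     55
1     Kai  Tue     67
8    Dana  Fri     74
group by driver, max of miles:
driver
Dana    74
Kai     67
Lena    51
Zoe     55
Name: miles, dtype: int64
reset_index():
  driver  miles
0   Dana     74
1    Kai     67
2   Lena     51
3    Zoe     55
filter rows where miles < 67:
  driver  miles
2   Lena     51
3    Zoe     55

55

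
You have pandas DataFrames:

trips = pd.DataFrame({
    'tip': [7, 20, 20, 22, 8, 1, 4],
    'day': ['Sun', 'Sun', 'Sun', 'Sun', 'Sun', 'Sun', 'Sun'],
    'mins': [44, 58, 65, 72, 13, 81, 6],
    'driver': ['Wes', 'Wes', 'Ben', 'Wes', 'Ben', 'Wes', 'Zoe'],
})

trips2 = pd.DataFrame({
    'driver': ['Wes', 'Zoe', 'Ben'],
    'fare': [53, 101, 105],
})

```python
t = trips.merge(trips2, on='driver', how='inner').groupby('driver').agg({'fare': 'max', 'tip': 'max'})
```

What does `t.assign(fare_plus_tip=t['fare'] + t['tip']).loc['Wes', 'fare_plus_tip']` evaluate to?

merge on 'driver' (how='inner') → 7 rows:
   tip  day  mins driver  fare
0    7  Sun    44    Wes    53
1   20  Sun    58    Wes    53
2   20  Sun    65    Ben   105
3   22  Sun    72    Wes    53
4    8  Sun    13    Ben   105
5    1  Sun    81    Wes    53
6    4  Sun     6    Zoe   101
group by driver: max(fare), max(tip):
        fare  tip
driver           
Ben      105   20
Wes       53   22
Zoe      101    4
add column fare_plus_tip = t['fare'] + t['tip']:
        fare  tip  fare_plus_tip
driver                          
Ben      105   20            125
Wes       53   22             75
Zoe      101    4            105
Finally, value at row 'Wes', column 'fare_plus_tip' = 75.

75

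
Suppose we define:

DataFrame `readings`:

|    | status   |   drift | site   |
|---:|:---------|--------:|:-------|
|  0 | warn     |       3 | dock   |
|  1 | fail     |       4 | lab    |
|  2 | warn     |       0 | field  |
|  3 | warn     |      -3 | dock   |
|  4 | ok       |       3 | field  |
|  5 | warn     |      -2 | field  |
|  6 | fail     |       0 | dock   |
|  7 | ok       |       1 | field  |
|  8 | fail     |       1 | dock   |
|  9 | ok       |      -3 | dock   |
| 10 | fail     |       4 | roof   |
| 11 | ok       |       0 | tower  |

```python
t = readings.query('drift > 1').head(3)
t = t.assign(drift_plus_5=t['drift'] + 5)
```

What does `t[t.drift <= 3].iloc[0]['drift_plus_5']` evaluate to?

8

filter rows where drift > 1:
   status  drift   site
0    warn      3   dock
1    fail      4    lab
4      ok      3  field
10   fail      4   roof
take first 3 rows:
  status  drift   site
0   warn      3   dock
1   fail      4    lab
4     ok      3  field
add column drift_plus_5 = t['drift'] + 5:
  status  drift   site  drift_plus_5
0   warn      3   dock             8
1   fail      4    lab             9
4     ok      3  field             8
filter rows where drift <= 3:
  status  drift   site  drift_plus_5
0   warn      3   dock             8
4     ok      3  field             8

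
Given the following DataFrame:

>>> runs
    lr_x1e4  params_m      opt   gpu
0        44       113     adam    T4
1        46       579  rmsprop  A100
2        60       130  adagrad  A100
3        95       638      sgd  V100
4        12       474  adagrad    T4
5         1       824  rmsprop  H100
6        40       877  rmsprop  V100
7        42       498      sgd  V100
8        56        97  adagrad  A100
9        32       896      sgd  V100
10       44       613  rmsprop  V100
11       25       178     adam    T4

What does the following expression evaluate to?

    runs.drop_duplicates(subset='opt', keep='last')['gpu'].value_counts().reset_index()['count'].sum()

drop duplicate opt (keep=last):
    lr_x1e4  params_m      opt   gpu
8        56        97  adagrad  A100
9        32       896      sgd  V100
10       44       613  rmsprop  V100
11       25       178     adam    T4
value_counts of gpu:
gpu
V100    2
A100    1
T4      1
Name: count, dtype: int64
reset_index():
    gpu  count
0  V100      2
1  A100      1
2    T4      1
sum of column 'count' → 4

4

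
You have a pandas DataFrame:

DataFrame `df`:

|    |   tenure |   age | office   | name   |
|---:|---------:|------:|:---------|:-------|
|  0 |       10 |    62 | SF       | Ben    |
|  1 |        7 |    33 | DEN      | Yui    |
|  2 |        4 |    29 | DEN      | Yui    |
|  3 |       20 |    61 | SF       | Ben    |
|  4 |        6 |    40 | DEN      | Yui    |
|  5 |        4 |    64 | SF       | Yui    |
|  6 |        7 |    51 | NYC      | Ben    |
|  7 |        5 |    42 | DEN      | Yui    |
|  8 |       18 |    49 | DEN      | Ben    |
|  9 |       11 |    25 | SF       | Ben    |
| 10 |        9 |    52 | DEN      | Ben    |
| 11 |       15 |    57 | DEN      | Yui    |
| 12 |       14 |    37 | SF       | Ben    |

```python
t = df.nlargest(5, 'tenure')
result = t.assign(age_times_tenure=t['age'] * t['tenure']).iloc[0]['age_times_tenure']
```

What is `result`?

take 5 rows with largest tenure:
    tenure  age office name
3       20   61     SF  Ben
8       18   49    DEN  Ben
11      15   57    DEN  Yui
12      14   37     SF  Ben
9       11   25     SF  Ben
add column age_times_tenure = t['age'] * t['tenure']:
    tenure  age office name  age_times_tenure
3       20   61     SF  Ben              1220
8       18   49    DEN  Ben               882
11      15   57    DEN  Yui               855
12      14   37     SF  Ben               518
9       11   25     SF  Ben               275

1220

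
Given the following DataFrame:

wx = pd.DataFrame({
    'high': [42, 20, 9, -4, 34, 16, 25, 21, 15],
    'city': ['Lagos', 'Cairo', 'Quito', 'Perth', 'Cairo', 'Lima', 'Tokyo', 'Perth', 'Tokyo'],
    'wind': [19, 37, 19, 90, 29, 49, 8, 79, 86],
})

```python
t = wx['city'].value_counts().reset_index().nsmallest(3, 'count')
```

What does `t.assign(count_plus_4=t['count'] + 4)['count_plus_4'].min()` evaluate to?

value_counts of city:
city
Cairo    2
Perth    2
Tokyo    2
Lagos    1
Quito    1
Lima     1
Name: count, dtype: int64
reset_index():
    city  count
0  Cairo      2
1  Perth      2
2  Tokyo      2
3  Lagos      1
4  Quito      1
5   Lima      1
take 3 rows with smallest count:
    city  count
3  Lagos      1
4  Quito      1
5   Lima      1
add column count_plus_4 = t['count'] + 4:
    city  count  count_plus_4
3  Lagos      1             5
4  Quito      1             5
5   Lima      1             5
Hence 5.

5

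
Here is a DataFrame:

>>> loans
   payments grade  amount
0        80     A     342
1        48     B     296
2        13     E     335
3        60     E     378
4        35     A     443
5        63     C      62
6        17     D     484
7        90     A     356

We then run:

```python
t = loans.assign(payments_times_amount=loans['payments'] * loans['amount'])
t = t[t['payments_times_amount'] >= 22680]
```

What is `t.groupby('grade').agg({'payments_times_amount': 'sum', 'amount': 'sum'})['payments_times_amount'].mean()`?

add column payments_times_amount = loans['payments'] * loans['amount']:
   payments grade  amount  payments_times_amount
0        80     A     342                  27360
1        48     B     296                  14208
2        13     E     335                   4355
3        60     E     378                  22680
4        35     A     443                  15505
5        63     C      62                   3906
6        17     D     484                   8228
7        90     A     356                  32040
filter rows where payments_times_amount >= 22680:
   payments grade  amount  payments_times_amount
0        80     A     342                  27360
3        60     E     378                  22680
7        90     A     356                  32040
group by grade: sum(payments_times_amount), sum(amount):
       payments_times_amount  amount
grade                               
A                      59400     698
E                      22680     378
So mean() = 41040.0.

41040.0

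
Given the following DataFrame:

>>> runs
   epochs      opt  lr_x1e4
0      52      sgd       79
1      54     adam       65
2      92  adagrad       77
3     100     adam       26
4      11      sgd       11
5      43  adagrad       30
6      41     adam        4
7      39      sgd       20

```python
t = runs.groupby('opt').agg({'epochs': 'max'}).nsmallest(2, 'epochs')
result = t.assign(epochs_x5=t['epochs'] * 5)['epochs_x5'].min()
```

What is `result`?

group by opt, max of epochs:
         epochs
opt            
adagrad      92
adam        100
sgd          52
take 2 rows with smallest epochs:
         epochs
opt            
sgd          52
adagrad      92
add column epochs_x5 = t['epochs'] * 5:
         epochs  epochs_x5
opt                       
sgd          52        260
adagrad      92        460
Taking the min of column 'epochs_x5' gives 260.

260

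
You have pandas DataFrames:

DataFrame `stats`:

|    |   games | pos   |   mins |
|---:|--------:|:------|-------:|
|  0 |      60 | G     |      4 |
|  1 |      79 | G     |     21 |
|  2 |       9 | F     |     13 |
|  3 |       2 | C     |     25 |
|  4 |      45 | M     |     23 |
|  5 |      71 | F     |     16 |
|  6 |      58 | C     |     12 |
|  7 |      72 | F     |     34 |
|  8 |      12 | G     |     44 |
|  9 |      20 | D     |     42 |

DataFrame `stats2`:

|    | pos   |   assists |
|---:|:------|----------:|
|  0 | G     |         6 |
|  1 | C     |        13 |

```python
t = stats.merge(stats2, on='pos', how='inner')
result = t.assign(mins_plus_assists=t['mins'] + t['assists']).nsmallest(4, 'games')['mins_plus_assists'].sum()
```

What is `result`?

merge on 'pos' (how='inner') → 5 rows:
   games pos  mins  assists
0     60   G     4        6
1     79   G    21        6
2      2   C    25       13
3     58   C    12       13
4     12   G    44        6
add column mins_plus_assists = t['mins'] + t['assists']:
   games pos  mins  assists  mins_plus_assists
0     60   G     4        6                 10
1     79   G    21        6                 27
2      2   C    25       13                 38
3     58   C    12       13                 25
4     12   G    44        6                 50
take 4 rows with smallest games:
   games pos  mins  assists  mins_plus_assists
2      2   C    25       13                 38
4     12   G    44        6                 50
3     58   C    12       13                 25
0     60   G     4        6                 10
Finally, sum of column 'mins_plus_assists' = 123.

123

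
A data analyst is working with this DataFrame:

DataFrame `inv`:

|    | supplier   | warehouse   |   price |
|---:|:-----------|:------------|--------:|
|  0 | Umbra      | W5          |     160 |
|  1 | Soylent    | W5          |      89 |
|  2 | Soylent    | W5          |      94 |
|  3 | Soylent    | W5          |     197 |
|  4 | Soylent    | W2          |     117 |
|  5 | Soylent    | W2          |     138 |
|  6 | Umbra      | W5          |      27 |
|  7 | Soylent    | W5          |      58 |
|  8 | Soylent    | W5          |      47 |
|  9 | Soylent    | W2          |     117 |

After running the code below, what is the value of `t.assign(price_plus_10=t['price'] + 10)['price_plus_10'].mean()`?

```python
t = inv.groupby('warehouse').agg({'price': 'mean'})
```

group by warehouse, mean of price:
           price
warehouse       
W2         124.0
W5          96.0
add column price_plus_10 = t['price'] + 10:
           price  price_plus_10
warehouse                      
W2         124.0          134.0
W5          96.0          106.0
Hence 120.0.

120.0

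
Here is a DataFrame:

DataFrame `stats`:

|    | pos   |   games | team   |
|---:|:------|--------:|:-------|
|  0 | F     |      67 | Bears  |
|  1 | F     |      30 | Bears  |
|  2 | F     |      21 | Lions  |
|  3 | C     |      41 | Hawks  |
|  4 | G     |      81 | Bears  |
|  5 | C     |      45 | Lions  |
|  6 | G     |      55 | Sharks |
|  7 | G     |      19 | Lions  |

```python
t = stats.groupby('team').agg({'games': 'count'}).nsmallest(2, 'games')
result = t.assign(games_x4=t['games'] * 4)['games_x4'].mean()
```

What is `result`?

4.0

group by team, count of games:
        games
team         
Bears       3
Hawks       1
Lions       3
Sharks      1
take 2 rows with smallest games:
        games
team         
Hawks       1
Sharks      1
add column games_x4 = t['games'] * 4:
        games  games_x4
team                   
Hawks       1         4
Sharks      1         4
The mean of column 'games_x4' is 4.0.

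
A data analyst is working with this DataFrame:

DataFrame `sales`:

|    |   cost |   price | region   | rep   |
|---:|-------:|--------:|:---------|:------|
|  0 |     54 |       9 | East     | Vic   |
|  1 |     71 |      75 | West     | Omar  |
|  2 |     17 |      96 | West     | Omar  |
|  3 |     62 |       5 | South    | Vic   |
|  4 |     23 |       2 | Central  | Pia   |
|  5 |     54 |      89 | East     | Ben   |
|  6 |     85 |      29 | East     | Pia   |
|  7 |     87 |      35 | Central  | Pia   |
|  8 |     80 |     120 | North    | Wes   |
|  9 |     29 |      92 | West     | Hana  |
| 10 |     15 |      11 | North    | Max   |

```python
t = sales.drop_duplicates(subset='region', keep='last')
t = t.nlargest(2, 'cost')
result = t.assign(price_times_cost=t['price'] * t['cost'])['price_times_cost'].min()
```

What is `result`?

2465

drop duplicate region (keep=last):
    cost  price   region   rep
3     62      5    South   Vic
6     85     29     East   Pia
7     87     35  Central   Pia
9     29     92     West  Hana
10    15     11    North   Max
take 2 rows with largest cost:
   cost  price   region  rep
7    87     35  Central  Pia
6    85     29     East  Pia
add column price_times_cost = t['price'] * t['cost']:
   cost  price   region  rep  price_times_cost
7    87     35  Central  Pia              3045
6    85     29     East  Pia              2465
Finally, min of column 'price_times_cost' = 2465.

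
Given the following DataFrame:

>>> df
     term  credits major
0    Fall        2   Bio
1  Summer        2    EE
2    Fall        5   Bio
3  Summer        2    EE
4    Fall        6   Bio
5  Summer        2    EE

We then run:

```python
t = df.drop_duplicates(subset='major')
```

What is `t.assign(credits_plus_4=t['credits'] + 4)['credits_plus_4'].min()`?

6

drop duplicate major (keep=first):
     term  credits major
0    Fall        2   Bio
1  Summer        2    EE
add column credits_plus_4 = t['credits'] + 4:
     term  credits major  credits_plus_4
0    Fall        2   Bio               6
1  Summer        2    EE               6
Then the min of column 'credits_plus_4': 6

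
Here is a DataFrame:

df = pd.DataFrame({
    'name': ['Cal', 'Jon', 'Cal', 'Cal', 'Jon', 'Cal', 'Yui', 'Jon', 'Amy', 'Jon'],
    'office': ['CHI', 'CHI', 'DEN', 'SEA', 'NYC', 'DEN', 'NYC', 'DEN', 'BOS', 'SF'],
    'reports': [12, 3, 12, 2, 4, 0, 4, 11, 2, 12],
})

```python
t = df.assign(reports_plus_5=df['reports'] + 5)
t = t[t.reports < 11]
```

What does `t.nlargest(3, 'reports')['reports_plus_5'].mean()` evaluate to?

8.66666666667

add column reports_plus_5 = df['reports'] + 5:
  name office  reports  reports_plus_5
0  Cal    CHI       12              17
1  Jon    CHI        3               8
2  Cal    DEN       12              17
3  Cal    SEA        2               7
4  Jon    NYC        4               9
5  Cal    DEN        0               5
6  Yui    NYC        4               9
7  Jon    DEN       11              16
8  Amy    BOS        2               7
9  Jon     SF       12              17
filter rows where reports < 11:
  name office  reports  reports_plus_5
1  Jon    CHI        3               8
3  Cal    SEA        2               7
4  Jon    NYC        4               9
5  Cal    DEN        0               5
6  Yui    NYC        4               9
8  Amy    BOS        2               7
take 3 rows with largest reports:
  name office  reports  reports_plus_5
4  Jon    NYC        4               9
6  Yui    NYC        4               9
1  Jon    CHI        3               8
Then the mean of column 'reports_plus_5': 8.66666666667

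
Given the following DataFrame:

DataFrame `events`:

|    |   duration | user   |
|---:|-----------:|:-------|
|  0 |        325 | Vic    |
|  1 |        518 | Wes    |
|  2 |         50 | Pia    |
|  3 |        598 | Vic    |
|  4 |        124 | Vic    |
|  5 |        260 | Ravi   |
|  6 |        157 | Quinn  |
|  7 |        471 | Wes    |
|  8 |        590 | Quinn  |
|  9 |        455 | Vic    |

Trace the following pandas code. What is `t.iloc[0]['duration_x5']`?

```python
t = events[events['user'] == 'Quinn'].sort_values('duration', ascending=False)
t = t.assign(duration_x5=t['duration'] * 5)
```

filter rows where user == 'Quinn':
   duration   user
6       157  Quinn
8       590  Quinn
sort by duration descending:
   duration   user
8       590  Quinn
6       157  Quinn
add column duration_x5 = t['duration'] * 5:
   duration   user  duration_x5
8       590  Quinn         2950
6       157  Quinn          785
Reading off the value at position 0, column 'duration_x5', we get 2950.

2950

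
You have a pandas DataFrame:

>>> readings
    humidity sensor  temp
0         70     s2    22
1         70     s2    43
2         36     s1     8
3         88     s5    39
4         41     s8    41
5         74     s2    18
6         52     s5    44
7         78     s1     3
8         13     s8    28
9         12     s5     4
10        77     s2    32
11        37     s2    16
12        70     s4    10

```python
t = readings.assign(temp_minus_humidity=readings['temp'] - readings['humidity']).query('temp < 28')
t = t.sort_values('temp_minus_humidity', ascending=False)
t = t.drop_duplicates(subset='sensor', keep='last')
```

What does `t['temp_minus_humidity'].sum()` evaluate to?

add column temp_minus_humidity = readings['temp'] - readings['humidity']:
    humidity sensor  temp  temp_minus_humidity
0         70     s2    22                  -48
1         70     s2    43                  -27
2         36     s1     8                  -28
3         88     s5    39                  -49
4         41     s8    41                    0
5         74     s2    18                  -56
6         52     s5    44                   -8
7         78     s1     3                  -75
8         13     s8    28                   15
9         12     s5     4                   -8
10        77     s2    32                  -45
11        37     s2    16                  -21
12        70     s4    10                  -60
filter rows where temp < 28:
    humidity sensor  temp  temp_minus_humidity
0         70     s2    22                  -48
2         36     s1     8                  -28
5         74     s2    18                  -56
7         78     s1     3                  -75
9         12     s5     4                   -8
11        37     s2    16                  -21
12        70     s4    10                  -60
sort by temp_minus_humidity descending:
    humidity sensor  temp  temp_minus_humidity
9         12     s5     4                   -8
11        37     s2    16                  -21
2         36     s1     8                  -28
0         70     s2    22                  -48
5         74     s2    18                  -56
12        70     s4    10                  -60
7         78     s1     3                  -75
drop duplicate sensor (keep=last):
    humidity sensor  temp  temp_minus_humidity
9         12     s5     4                   -8
5         74     s2    18                  -56
12        70     s4    10                  -60
7         78     s1     3                  -75
So sum() = -199.

-199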